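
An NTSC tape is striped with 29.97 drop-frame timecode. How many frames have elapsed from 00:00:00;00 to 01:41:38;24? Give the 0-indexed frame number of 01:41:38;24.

182782

Complete 10-minute blocks: 10, each 17982 frames → 179820.
Remaining 1 whole minute in the current block: 1800 + 0 × 1798 = 1800 frames.
Within the current minute: 38 × 30 + 24 − 2 = 1162 (labels ;00/;01 skipped at this minute). Total = 179820 + 1800 + 1162 = 182782.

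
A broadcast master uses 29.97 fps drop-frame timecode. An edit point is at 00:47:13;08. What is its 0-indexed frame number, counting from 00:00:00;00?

Complete 10-minute blocks: 4, each 17982 frames → 71928.
Remaining 7 whole minutes in the current block: 1800 + 6 × 1798 = 12588 frames.
Within the current minute: 13 × 30 + 8 − 2 = 396 (labels ;00/;01 skipped at this minute). Total = 71928 + 12588 + 396 = 84912.

84912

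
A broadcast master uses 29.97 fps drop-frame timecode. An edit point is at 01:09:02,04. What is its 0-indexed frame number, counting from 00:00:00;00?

124138

Complete 10-minute blocks: 6, each 17982 frames → 107892.
Remaining 9 whole minutes in the current block: 1800 + 8 × 1798 = 16184 frames.
Within the current minute: 2 × 30 + 4 − 2 = 62 (labels ;00/;01 skipped at this minute). Total = 107892 + 16184 + 62 = 124138.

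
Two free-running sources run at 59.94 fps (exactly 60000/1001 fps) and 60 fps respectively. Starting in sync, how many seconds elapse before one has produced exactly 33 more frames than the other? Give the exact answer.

The gap grows by |60 − 60000/1001| = 60/1001 frames per second.
Time for a 33-frame gap: 33 ÷ (60/1001) = 550.55 s.

550.55 seconds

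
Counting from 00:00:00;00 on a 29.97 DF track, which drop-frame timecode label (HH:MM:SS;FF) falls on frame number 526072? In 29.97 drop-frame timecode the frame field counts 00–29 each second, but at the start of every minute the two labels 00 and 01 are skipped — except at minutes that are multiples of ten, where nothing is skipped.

04:52:33;08

Ten DF minutes hold 17982 frames, so frame 526072 lies in block 29 (frames 521478–539459) with 4594 frames into that block.
The block's first minute is 1800 frames and the rest 1798 each; 4594 frames reaches minute 2, so 29 × 18 + 2 × 2 = 526 labels have been skipped so far.
Adding those back, label number 526072 + 526 = 526598 at 30 labels/s is 17553 s + 8 f = 4 h 52 min 33 s frame 8, i.e. 04:52:33;08.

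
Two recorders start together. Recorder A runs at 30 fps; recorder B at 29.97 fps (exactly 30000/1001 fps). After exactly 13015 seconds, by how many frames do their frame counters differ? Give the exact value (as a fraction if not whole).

A emits 30 × 13015 = 390450 frames; B emits 30000/1001 × 13015 = 390450000/1001.
Difference = 390450/1001 frames (≈ 390.0599); B is behind A.

390450/1001 frames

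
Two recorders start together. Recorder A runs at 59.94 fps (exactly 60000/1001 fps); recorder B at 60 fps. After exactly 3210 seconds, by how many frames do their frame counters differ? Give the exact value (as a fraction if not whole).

A emits 60000/1001 × 3210 = 192600000/1001 frames; B emits 60 × 3210 = 192600.
Difference = 192600/1001 frames (≈ 192.4076); B is ahead of A.

192600/1001 frames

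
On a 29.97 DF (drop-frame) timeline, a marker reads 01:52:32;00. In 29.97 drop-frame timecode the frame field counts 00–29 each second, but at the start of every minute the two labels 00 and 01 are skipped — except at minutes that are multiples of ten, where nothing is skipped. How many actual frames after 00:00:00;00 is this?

Complete 10-minute blocks: 11, each 17982 frames → 197802.
Remaining 2 whole minutes in the current block: 1800 + 1 × 1798 = 3598 frames.
Within the current minute: 32 × 30 + 0 − 2 = 958 (labels ;00/;01 skipped at this minute). Total = 197802 + 3598 + 958 = 202358.

202358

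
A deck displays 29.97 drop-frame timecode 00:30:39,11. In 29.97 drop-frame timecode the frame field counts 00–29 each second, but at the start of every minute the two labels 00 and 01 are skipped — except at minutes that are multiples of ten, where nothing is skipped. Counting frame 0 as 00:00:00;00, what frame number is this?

Complete 10-minute blocks: 3, each 17982 frames → 53946.
Remaining 0 whole minutes in the current block: 0 frames.
Within the current minute: 39 × 30 + 11 = 1181. Total = 53946 + 0 + 1181 = 55127.

55127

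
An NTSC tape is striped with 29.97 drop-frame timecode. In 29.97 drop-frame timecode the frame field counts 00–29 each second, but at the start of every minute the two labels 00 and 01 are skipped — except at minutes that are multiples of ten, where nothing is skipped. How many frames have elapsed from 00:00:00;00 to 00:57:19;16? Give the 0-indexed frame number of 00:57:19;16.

Complete 10-minute blocks: 5, each 17982 frames → 89910.
Remaining 7 whole minutes in the current block: 1800 + 6 × 1798 = 12588 frames.
Within the current minute: 19 × 30 + 16 − 2 = 584 (labels ;00/;01 skipped at this minute). Total = 89910 + 12588 + 584 = 103082.

103082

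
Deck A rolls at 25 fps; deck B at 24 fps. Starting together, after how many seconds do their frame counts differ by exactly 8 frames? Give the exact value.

The gap grows by |24 − 25| = 1 frame per second.
Time for a 8-frame gap: 8 ÷ (1) = 8 s.

8 seconds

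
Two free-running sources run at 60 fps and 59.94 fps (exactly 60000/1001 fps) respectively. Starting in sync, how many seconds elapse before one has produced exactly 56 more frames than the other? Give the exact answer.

14014/15 seconds

The gap grows by |60000/1001 − 60| = 60/1001 frames per second.
Time for a 56-frame gap: 56 ÷ (60/1001) = 14014/15 s.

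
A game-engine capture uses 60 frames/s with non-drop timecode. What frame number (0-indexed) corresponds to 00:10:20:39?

Total seconds to the label: (0 × 3600 + 10 × 60 + 20) = 620.
Frame index = 620 × 60 + 39 = 37239.

frame 37239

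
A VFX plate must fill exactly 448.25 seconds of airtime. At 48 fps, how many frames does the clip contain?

Frames = 448.25 × 48 = 21516.

21516 frames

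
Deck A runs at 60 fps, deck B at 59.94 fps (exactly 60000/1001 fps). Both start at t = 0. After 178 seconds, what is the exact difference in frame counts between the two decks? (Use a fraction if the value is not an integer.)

10680/1001 frames

A emits 60 × 178 = 10680 frames; B emits 60000/1001 × 178 = 10680000/1001.
Difference = 10680/1001 frames (≈ 10.6693); B is behind A.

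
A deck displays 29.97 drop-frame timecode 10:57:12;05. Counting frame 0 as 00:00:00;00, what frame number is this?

As if non-drop at 30 labels/s: (10 × 3600 + 57 × 60 + 12) × 30 + 5 = 1182965.
Minute boundaries passed: 657; those not divisible by 10: 657 − 65 = 592; dropped labels = 2 × 592 = 1184.
Actual frame index = 1182965 − 1184 = 1181781.

1181781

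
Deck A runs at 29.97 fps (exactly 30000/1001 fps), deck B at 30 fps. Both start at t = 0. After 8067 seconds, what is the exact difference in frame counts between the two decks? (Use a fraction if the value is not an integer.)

242010/1001 frames

A emits 30000/1001 × 8067 = 242010000/1001 frames; B emits 30 × 8067 = 242010.
Difference = 242010/1001 frames (≈ 241.7682); B is ahead of A.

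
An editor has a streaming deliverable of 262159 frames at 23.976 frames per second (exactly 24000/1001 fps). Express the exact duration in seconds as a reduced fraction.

262421159/24000 seconds

Running time = 262159 ÷ (24000/1001) = 262159 × 1001/24000 = 262421159/24000 s.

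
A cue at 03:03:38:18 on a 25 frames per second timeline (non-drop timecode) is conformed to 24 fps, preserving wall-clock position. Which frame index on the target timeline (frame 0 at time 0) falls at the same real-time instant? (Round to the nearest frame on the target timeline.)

frame 264449

Source frame index: (3×3600 + 3×60 + 38) × 25 + 18 = 275468.
Real time: 275468 / (25) = 275468/25 s.
Target frame: (275468/25) × (24) = 6611232/25 ≈ 264449.280 → 264449.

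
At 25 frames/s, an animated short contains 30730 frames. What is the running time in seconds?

Running time = 30730 / (25) = 1229.2 s.

1229.2 seconds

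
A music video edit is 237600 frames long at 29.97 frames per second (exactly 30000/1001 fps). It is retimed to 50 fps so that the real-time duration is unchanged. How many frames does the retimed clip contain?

Target frames = source frames × (target rate / source rate) = 237600 × (50)/(30000/1001) = 237600 × 1001/600 = 396396.

396396 frames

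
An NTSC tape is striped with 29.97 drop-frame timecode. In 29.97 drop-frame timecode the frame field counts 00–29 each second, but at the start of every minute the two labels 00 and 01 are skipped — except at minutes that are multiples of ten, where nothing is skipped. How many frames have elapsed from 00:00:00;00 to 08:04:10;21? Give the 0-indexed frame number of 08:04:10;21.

870649

Complete 10-minute blocks: 48, each 17982 frames → 863136.
Remaining 4 whole minutes in the current block: 1800 + 3 × 1798 = 7194 frames.
Within the current minute: 10 × 30 + 21 − 2 = 319 (labels ;00/;01 skipped at this minute). Total = 863136 + 7194 + 319 = 870649.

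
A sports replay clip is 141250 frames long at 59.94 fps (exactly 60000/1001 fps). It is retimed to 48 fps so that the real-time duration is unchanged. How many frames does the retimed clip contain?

113113 frames

Target frames = source frames × (target rate / source rate) = 141250 × (48)/(60000/1001) = 141250 × 1001/1250 = 113113.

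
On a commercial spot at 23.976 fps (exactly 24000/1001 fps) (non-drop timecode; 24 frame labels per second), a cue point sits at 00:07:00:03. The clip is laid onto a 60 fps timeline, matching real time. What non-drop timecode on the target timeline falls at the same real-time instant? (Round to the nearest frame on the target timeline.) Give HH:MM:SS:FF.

Source frame index: (0×3600 + 7×60 + 0) × 24 + 3 = 10083.
Real time: 10083 / (24000/1001) = 3364361/8000 s.
Target frame: (3364361/8000) × (60) = 10093083/400 ≈ 25232.708 → 25233.
At 60 labels/s: frame 25233 → 00:07:00:33.

00:07:00:33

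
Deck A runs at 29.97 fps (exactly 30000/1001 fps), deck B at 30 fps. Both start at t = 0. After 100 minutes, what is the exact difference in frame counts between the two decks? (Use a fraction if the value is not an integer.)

100 min = 6000 s.
A emits 30000/1001 × 6000 = 180000000/1001 frames; B emits 30 × 6000 = 180000.
Difference = 180000/1001 frames (≈ 179.8202); B is ahead of A.

180000/1001 frames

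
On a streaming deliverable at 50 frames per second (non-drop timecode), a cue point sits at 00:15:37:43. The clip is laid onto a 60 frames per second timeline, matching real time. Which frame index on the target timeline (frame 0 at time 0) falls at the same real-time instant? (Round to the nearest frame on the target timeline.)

frame 56272

Source frame index: (0×3600 + 15×60 + 37) × 50 + 43 = 46893.
Real time: 46893 / (50) = 46893/50 s.
Target frame: (46893/50) × (60) = 281358/5 ≈ 56271.600 → 56272.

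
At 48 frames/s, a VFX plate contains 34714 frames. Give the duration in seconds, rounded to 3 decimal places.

Running time = 34714 × 1/48 = 17357/24 s ≈ 723.208 s.

723.208 seconds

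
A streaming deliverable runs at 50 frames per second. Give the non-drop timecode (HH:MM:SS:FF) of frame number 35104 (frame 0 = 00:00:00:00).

00:11:42:04

35104 ÷ 50 = 702 full seconds, remainder 4 frames.
702 s = 0 h 11 min 42 s.
Timecode: 00:11:42:04.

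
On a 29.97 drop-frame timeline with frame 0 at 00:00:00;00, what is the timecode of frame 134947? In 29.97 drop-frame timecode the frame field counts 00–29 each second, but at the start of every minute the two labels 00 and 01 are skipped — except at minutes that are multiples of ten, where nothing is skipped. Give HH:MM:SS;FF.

Each 10-minute DF block holds 10 × 60 × 30 − 9 × 2 = 17982 frames. 134947 ÷ 17982 → 7 full blocks, remainder 9073.
Within the partial block the first minute is 1800 frames and each further minute 1798, so 5 further minute boundaries passed. Total skipped labels = 18 × 7 + 2 × 5 = 136.
Non-drop label index = 134947 + 136 = 135083; at 30 labels/s that is 01:15:02:23, i.e. DF 01:15:02;23.

01:15:02;23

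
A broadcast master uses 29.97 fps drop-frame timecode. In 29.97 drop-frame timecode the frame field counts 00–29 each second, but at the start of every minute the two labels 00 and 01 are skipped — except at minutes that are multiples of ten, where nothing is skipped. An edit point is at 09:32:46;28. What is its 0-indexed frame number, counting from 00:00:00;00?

As if non-drop at 30 labels/s: (9 × 3600 + 32 × 60 + 46) × 30 + 28 = 1031008.
Minute boundaries passed: 572; those not divisible by 10: 572 − 57 = 515; dropped labels = 2 × 515 = 1030.
Actual frame index = 1031008 − 1030 = 1029978.

1029978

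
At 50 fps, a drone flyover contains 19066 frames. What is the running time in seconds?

381.32 seconds

Running time = 19066 / (50) = 381.32 s.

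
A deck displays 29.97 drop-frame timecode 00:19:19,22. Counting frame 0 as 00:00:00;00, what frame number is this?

34756

Complete 10-minute blocks: 1, each 17982 frames → 17982.
Remaining 9 whole minutes in the current block: 1800 + 8 × 1798 = 16184 frames.
Within the current minute: 19 × 30 + 22 − 2 = 590 (labels ;00/;01 skipped at this minute). Total = 17982 + 16184 + 590 = 34756.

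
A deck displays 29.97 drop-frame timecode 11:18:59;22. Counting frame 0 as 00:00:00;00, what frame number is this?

As if non-drop at 30 labels/s: (11 × 3600 + 18 × 60 + 59) × 30 + 22 = 1222192.
Minute boundaries passed: 678; those not divisible by 10: 678 − 67 = 611; dropped labels = 2 × 611 = 1222.
Actual frame index = 1222192 − 1222 = 1220970.

1220970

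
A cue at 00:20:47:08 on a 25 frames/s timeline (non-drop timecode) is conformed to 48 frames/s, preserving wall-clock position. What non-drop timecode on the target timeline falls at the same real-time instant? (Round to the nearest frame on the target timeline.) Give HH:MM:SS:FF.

Source frame index: (0×3600 + 20×60 + 47) × 25 + 8 = 31183.
Real time: 31183 / (25) = 31183/25 s.
Target frame: (31183/25) × (48) = 1496784/25 ≈ 59871.360 → 59871.
At 48 labels/s: frame 59871 → 00:20:47:15.

00:20:47:15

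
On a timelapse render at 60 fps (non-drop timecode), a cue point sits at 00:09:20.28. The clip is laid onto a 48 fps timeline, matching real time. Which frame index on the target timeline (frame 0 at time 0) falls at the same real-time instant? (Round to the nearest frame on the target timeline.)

Source frame index: (0×3600 + 9×60 + 20) × 60 + 28 = 33628.
Real time: 33628 / (60) = 8407/15 s.
Target frame: (8407/15) × (48) = 134512/5 ≈ 26902.400 → 26902.

frame 26902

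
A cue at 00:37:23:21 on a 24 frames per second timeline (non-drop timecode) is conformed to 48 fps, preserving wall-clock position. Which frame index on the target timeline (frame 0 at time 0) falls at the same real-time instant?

frame 107706

Source frame index: (0×3600 + 37×60 + 23) × 24 + 21 = 53853.
Real time: 53853 / (24) = 17951/8 s.
Target frame: (17951/8) × (48) = 107706.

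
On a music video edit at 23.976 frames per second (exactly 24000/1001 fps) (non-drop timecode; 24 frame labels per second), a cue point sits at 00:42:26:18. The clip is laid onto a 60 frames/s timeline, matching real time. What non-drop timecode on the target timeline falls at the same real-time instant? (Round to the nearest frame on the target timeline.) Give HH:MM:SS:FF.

00:42:29:18

Source frame index: (0×3600 + 42×60 + 26) × 24 + 18 = 61122.
Real time: 61122 / (24000/1001) = 10197187/4000 s.
Target frame: (10197187/4000) × (60) = 30591561/200 ≈ 152957.805 → 152958.
At 60 labels/s: frame 152958 → 00:42:29:18.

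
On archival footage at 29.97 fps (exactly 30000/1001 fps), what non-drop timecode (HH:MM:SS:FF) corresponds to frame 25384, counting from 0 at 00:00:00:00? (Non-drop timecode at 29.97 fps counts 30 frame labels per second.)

25384 ÷ 30 = 846 full seconds, remainder 4 frames.
846 s = 0 h 14 min 6 s.
Timecode: 00:14:06:04.

00:14:06:04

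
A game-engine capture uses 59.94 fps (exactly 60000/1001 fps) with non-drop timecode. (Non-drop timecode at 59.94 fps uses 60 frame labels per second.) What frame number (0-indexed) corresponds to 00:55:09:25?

Total seconds to the label: (0 × 3600 + 55 × 60 + 9) = 3309.
Frame index = 3309 × 60 + 25 = 198565.

198565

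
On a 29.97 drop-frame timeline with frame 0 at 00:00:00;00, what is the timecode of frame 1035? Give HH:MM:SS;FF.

00:00:34;15

Ten DF minutes hold 17982 frames, so frame 1035 lies in block 0 (frames 0–17981) with 1035 frames into that block.
The block's first minute is 1800 frames and the rest 1798 each; 1035 frames reaches minute 0, so 0 × 18 + 0 × 2 = 0 labels have been skipped so far.
Adding those back, label number 1035 + 0 = 1035 at 30 labels/s is 34 s + 15 f = 0 h 0 min 34 s frame 15, i.e. 00:00:34;15.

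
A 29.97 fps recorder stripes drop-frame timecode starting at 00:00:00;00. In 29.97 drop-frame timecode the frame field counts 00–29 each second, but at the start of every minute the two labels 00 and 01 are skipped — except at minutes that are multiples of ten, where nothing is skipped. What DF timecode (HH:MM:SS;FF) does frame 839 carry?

Ten DF minutes hold 17982 frames, so frame 839 lies in block 0 (frames 0–17981) with 839 frames into that block.
The block's first minute is 1800 frames and the rest 1798 each; 839 frames reaches minute 0, so 0 × 18 + 0 × 2 = 0 labels have been skipped so far.
Adding those back, label number 839 + 0 = 839 at 30 labels/s is 27 s + 29 f = 0 h 0 min 27 s frame 29, i.e. 00:00:27;29.

00:00:27;29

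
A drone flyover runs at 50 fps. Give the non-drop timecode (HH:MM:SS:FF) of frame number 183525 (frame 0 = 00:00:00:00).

01:01:10:25

183525 ÷ 50 = 3670 full seconds, remainder 25 frames.
3670 s = 1 h 1 min 10 s.
Timecode: 01:01:10:25.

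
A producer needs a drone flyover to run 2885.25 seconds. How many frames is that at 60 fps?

173115 frames

Frames = 2885.25 × 60 = 173115.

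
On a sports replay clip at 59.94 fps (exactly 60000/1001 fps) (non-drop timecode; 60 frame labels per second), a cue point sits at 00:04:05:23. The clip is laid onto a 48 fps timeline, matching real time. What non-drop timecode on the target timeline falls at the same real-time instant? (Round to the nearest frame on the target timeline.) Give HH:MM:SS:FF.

Source frame index: (0×3600 + 4×60 + 5) × 60 + 23 = 14723.
Real time: 14723 / (60000/1001) = 14737723/60000 s.
Target frame: (14737723/60000) × (48) = 14737723/1250 ≈ 11790.178 → 11790.
At 48 labels/s: frame 11790 → 00:04:05:30.

00:04:05:30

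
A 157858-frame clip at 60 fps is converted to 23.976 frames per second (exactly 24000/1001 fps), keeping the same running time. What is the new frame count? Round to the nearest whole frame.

Frames at target rate = 157858 × (24000/1001) / (60) = 63143200/1001 ≈ 63080.120.
Nearest whole frame: 63080.

63080 frames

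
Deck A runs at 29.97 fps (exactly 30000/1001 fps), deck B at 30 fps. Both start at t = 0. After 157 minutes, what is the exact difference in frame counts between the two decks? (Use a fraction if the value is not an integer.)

282600/1001 frames

157 min = 9420 s.
A emits 30000/1001 × 9420 = 282600000/1001 frames; B emits 30 × 9420 = 282600.
Difference = 282600/1001 frames (≈ 282.3177); B is ahead of A.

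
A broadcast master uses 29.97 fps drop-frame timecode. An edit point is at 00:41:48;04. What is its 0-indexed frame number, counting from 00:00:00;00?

Complete 10-minute blocks: 4, each 17982 frames → 71928.
Remaining 1 whole minute in the current block: 1800 + 0 × 1798 = 1800 frames.
Within the current minute: 48 × 30 + 4 − 2 = 1442 (labels ;00/;01 skipped at this minute). Total = 71928 + 1800 + 1442 = 75170.

75170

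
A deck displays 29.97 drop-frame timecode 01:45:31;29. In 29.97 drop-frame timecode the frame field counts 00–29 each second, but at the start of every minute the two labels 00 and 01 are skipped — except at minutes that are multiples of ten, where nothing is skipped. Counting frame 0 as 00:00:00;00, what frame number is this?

189769

As if non-drop at 30 labels/s: (1 × 3600 + 45 × 60 + 31) × 30 + 29 = 189959.
Minute boundaries passed: 105; those not divisible by 10: 105 − 10 = 95; dropped labels = 2 × 95 = 190.
Actual frame index = 189959 − 190 = 189769.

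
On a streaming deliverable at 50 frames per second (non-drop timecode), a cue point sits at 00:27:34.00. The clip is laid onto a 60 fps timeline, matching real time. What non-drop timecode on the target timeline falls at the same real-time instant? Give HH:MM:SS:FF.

Source frame index: (0×3600 + 27×60 + 34) × 50 + 0 = 82700.
Real time: 82700 / (50) = 1654 s.
Target frame: (1654) × (60) = 99240.
At 60 labels/s: frame 99240 → 00:27:34:00.

00:27:34:00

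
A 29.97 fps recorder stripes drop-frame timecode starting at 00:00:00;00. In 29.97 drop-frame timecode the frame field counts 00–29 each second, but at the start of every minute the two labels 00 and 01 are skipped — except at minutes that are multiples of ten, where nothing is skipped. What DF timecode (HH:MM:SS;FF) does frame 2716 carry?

00:01:30;18

Ten DF minutes hold 17982 frames, so frame 2716 lies in block 0 (frames 0–17981) with 2716 frames into that block.
The block's first minute is 1800 frames and the rest 1798 each; 2716 frames reaches minute 1, so 0 × 18 + 1 × 2 = 2 labels have been skipped so far.
Adding those back, label number 2716 + 2 = 2718 at 30 labels/s is 90 s + 18 f = 0 h 1 min 30 s frame 18, i.e. 00:01:30;18.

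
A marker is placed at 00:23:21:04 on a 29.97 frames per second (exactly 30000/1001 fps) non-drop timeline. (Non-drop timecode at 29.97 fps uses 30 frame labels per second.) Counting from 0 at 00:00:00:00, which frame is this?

Total seconds to the label: (0 × 3600 + 23 × 60 + 21) = 1401.
Frame index = 1401 × 30 + 4 = 42034.

frame 42034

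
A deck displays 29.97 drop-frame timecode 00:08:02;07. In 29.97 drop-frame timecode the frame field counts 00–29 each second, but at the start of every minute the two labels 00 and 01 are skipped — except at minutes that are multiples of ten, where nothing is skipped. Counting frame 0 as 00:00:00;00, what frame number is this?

As if non-drop at 30 labels/s: (0 × 3600 + 8 × 60 + 2) × 30 + 7 = 14467.
Minute boundaries passed: 8; those not divisible by 10: 8 − 0 = 8; dropped labels = 2 × 8 = 16.
Actual frame index = 14467 − 16 = 14451.

14451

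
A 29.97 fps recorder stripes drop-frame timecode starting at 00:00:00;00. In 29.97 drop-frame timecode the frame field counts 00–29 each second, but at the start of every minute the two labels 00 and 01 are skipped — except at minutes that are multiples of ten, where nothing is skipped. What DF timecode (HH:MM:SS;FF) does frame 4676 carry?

Each 10-minute DF block holds 10 × 60 × 30 − 9 × 2 = 17982 frames. 4676 ÷ 17982 → 0 full blocks, remainder 4676.
Within the partial block the first minute is 1800 frames and each further minute 1798, so 2 further minute boundaries passed. Total skipped labels = 18 × 0 + 2 × 2 = 4.
Non-drop label index = 4676 + 4 = 4680; at 30 labels/s that is 00:02:36:00, i.e. DF 00:02:36;00.

00:02:36;00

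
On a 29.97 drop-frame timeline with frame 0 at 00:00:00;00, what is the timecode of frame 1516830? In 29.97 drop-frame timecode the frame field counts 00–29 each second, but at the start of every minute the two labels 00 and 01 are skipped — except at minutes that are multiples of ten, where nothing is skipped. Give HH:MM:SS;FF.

14:03:31;18

Ten DF minutes hold 17982 frames, so frame 1516830 lies in block 84 (frames 1510488–1528469) with 6342 frames into that block.
The block's first minute is 1800 frames and the rest 1798 each; 6342 frames reaches minute 3, so 84 × 18 + 3 × 2 = 1518 labels have been skipped so far.
Adding those back, label number 1516830 + 1518 = 1518348 at 30 labels/s is 50611 s + 18 f = 14 h 3 min 31 s frame 18, i.e. 14:03:31;18.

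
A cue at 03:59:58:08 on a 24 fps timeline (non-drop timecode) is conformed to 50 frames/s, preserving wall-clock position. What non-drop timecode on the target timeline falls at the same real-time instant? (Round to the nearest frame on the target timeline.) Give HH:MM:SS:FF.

03:59:58:17

Source frame index: (3×3600 + 59×60 + 58) × 24 + 8 = 345560.
Real time: 345560 / (24) = 43195/3 s.
Target frame: (43195/3) × (50) = 2159750/3 ≈ 719916.667 → 719917.
At 50 labels/s: frame 719917 → 03:59:58:17.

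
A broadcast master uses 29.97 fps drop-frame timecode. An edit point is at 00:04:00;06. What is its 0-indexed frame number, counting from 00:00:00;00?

As if non-drop at 30 labels/s: (0 × 3600 + 4 × 60 + 0) × 30 + 6 = 7206.
Minute boundaries passed: 4; those not divisible by 10: 4 − 0 = 4; dropped labels = 2 × 4 = 8.
Actual frame index = 7206 − 8 = 7198.

7198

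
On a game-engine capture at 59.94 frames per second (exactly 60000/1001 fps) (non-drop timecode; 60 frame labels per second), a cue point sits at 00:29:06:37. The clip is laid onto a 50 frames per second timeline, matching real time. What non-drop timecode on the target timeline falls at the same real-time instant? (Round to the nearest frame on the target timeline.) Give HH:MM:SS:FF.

Source frame index: (0×3600 + 29×60 + 6) × 60 + 37 = 104797.
Real time: 104797 / (60000/1001) = 104901797/60000 s.
Target frame: (104901797/60000) × (50) = 104901797/1200 ≈ 87418.164 → 87418.
At 50 labels/s: frame 87418 → 00:29:08:18.

00:29:08:18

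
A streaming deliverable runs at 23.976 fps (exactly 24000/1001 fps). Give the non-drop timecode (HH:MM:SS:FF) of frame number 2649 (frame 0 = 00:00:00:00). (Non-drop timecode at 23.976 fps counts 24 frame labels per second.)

2649 ÷ 24 = 110 full seconds, remainder 9 frames.
110 s = 0 h 1 min 50 s.
Timecode: 00:01:50:09.

00:01:50:09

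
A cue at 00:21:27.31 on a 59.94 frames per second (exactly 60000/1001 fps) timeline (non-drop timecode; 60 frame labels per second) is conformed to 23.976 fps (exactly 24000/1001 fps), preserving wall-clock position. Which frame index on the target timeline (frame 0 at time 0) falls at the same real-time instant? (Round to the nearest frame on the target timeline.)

frame 30900

Source frame index: (0×3600 + 21×60 + 27) × 60 + 31 = 77251.
Real time: 77251 / (60000/1001) = 77328251/60000 s.
Target frame: (77328251/60000) × (24000/1001) = 154502/5 ≈ 30900.400 → 30900.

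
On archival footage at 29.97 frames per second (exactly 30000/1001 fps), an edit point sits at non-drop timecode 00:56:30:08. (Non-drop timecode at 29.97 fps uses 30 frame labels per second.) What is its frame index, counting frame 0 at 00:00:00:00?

frame 101708

Total seconds to the label: (0 × 3600 + 56 × 60 + 30) = 3390.
Frame index = 3390 × 30 + 8 = 101708.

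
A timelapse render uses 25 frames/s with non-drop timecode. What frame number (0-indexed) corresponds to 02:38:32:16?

Total seconds to the label: (2 × 3600 + 38 × 60 + 32) = 9512.
Frame index = 9512 × 25 + 16 = 237816.

237816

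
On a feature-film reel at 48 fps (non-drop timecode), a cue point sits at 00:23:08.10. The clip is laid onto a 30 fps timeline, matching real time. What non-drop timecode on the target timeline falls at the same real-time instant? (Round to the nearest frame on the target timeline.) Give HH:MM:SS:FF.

Source frame index: (0×3600 + 23×60 + 8) × 48 + 10 = 66634.
Real time: 66634 / (48) = 33317/24 s.
Target frame: (33317/24) × (30) = 166585/4 ≈ 41646.250 → 41646.
At 30 labels/s: frame 41646 → 00:23:08:06.

00:23:08:06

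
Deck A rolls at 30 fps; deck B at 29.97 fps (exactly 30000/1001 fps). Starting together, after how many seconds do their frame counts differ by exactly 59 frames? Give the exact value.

59059/30 seconds

The gap grows by |30000/1001 − 30| = 30/1001 frames per second.
Time for a 59-frame gap: 59 ÷ (30/1001) = 59059/30 s.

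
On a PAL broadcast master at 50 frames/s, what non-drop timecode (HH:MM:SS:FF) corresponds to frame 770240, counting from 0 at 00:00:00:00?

04:16:44:40

770240 ÷ 50 = 15404 full seconds, remainder 40 frames.
15404 s = 4 h 16 min 44 s.
Timecode: 04:16:44:40.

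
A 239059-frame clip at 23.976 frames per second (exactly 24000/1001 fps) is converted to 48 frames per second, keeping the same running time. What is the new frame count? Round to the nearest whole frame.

Frames at target rate = 239059 × (48) / (24000/1001) = 239298059/500 ≈ 478596.118.
Nearest whole frame: 478596.

478596 frames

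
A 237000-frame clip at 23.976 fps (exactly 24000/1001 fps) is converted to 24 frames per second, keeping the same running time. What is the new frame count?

Target frames = source frames × (target rate / source rate) = 237000 × (24)/(24000/1001) = 237000 × 1001/1000 = 237237.

237237 frames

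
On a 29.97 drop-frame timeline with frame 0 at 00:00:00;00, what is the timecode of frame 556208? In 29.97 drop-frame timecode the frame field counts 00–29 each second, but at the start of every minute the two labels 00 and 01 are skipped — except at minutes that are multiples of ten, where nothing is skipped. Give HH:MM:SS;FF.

05:09:18;26

Each 10-minute DF block holds 10 × 60 × 30 − 9 × 2 = 17982 frames. 556208 ÷ 17982 → 30 full blocks, remainder 16748.
Within the partial block the first minute is 1800 frames and each further minute 1798, so 9 further minute boundaries passed. Total skipped labels = 18 × 30 + 2 × 9 = 558.
Non-drop label index = 556208 + 558 = 556766; at 30 labels/s that is 05:09:18:26, i.e. DF 05:09:18;26.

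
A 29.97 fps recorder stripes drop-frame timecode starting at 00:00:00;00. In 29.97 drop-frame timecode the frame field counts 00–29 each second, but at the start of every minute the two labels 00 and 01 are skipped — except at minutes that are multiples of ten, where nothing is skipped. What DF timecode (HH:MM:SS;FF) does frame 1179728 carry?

Each 10-minute DF block holds 10 × 60 × 30 − 9 × 2 = 17982 frames. 1179728 ÷ 17982 → 65 full blocks, remainder 10898.
Within the partial block the first minute is 1800 frames and each further minute 1798, so 6 further minute boundaries passed. Total skipped labels = 18 × 65 + 2 × 6 = 1182.
Non-drop label index = 1179728 + 1182 = 1180910; at 30 labels/s that is 10:56:03:20, i.e. DF 10:56:03;20.

10:56:03;20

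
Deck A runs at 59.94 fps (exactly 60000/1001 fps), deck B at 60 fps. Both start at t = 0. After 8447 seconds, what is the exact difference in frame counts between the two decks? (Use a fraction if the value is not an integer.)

A emits 60000/1001 × 8447 = 506820000/1001 frames; B emits 60 × 8447 = 506820.
Difference = 506820/1001 frames (≈ 506.3137); B is ahead of A.

506820/1001 frames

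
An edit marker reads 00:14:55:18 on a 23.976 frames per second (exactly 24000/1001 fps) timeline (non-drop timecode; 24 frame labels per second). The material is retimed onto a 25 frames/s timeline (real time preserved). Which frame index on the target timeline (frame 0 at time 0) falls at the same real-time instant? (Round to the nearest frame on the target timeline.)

Source frame index: (0×3600 + 14×60 + 55) × 24 + 18 = 21498.
Real time: 21498 / (24000/1001) = 3586583/4000 s.
Target frame: (3586583/4000) × (25) = 3586583/160 ≈ 22416.144 → 22416.

frame 22416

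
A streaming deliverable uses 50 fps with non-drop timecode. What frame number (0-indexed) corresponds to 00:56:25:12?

169262

Total seconds to the label: (0 × 3600 + 56 × 60 + 25) = 3385.
Frame index = 3385 × 50 + 12 = 169262.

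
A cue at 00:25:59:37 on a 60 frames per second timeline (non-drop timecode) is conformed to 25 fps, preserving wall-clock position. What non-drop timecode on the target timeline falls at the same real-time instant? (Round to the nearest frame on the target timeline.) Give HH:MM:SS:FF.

Source frame index: (0×3600 + 25×60 + 59) × 60 + 37 = 93577.
Real time: 93577 / (60) = 93577/60 s.
Target frame: (93577/60) × (25) = 467885/12 ≈ 38990.417 → 38990.
At 25 labels/s: frame 38990 → 00:25:59:15.

00:25:59:15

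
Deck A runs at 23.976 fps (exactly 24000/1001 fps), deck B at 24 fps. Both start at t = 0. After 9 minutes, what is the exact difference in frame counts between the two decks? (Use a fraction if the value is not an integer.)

9 min = 540 s.
A emits 24000/1001 × 540 = 12960000/1001 frames; B emits 24 × 540 = 12960.
Difference = 12960/1001 frames (≈ 12.9471); B is ahead of A.

12960/1001 frames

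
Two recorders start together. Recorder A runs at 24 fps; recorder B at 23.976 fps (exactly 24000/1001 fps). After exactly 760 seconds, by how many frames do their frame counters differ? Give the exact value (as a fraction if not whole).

A emits 24 × 760 = 18240 frames; B emits 24000/1001 × 760 = 18240000/1001.
Difference = 18240/1001 frames (≈ 18.2218); B is behind A.

18240/1001 frames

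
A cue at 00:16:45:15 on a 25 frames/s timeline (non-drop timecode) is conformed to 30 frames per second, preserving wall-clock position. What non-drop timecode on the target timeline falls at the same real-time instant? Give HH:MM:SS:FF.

Source frame index: (0×3600 + 16×60 + 45) × 25 + 15 = 25140.
Real time: 25140 / (25) = 5028/5 s.
Target frame: (5028/5) × (30) = 30168.
At 30 labels/s: frame 30168 → 00:16:45:18.

00:16:45:18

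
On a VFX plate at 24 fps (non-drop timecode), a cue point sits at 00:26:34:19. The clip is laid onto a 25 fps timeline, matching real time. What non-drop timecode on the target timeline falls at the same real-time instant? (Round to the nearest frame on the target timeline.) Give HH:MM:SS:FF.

00:26:34:20

Source frame index: (0×3600 + 26×60 + 34) × 24 + 19 = 38275.
Real time: 38275 / (24) = 38275/24 s.
Target frame: (38275/24) × (25) = 956875/24 ≈ 39869.792 → 39870.
At 25 labels/s: frame 39870 → 00:26:34:20.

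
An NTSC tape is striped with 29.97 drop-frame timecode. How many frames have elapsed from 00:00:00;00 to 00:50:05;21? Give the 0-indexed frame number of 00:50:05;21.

Complete 10-minute blocks: 5, each 17982 frames → 89910.
Remaining 0 whole minutes in the current block: 0 frames.
Within the current minute: 5 × 30 + 21 = 171. Total = 89910 + 0 + 171 = 90081.

90081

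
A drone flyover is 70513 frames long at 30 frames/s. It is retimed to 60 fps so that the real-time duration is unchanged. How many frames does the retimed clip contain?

Target frames = source frames × (target rate / source rate) = 70513 × (60)/(30) = 70513 × 2 = 141026.

141026 frames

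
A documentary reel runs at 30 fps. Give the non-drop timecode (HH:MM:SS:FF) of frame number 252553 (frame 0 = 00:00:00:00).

252553 ÷ 30 = 8418 full seconds, remainder 13 frames.
8418 s = 2 h 20 min 18 s.
Timecode: 02:20:18:13.

02:20:18:13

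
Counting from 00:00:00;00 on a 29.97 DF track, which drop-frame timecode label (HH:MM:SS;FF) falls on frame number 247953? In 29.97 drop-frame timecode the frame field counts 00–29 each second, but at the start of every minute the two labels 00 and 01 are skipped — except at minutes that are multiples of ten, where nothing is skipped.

Each 10-minute DF block holds 10 × 60 × 30 − 9 × 2 = 17982 frames. 247953 ÷ 17982 → 13 full blocks, remainder 14187.
Within the partial block the first minute is 1800 frames and each further minute 1798, so 7 further minute boundaries passed. Total skipped labels = 18 × 13 + 2 × 7 = 248.
Non-drop label index = 247953 + 248 = 248201; at 30 labels/s that is 02:17:53:11, i.e. DF 02:17:53;11.

02:17:53;11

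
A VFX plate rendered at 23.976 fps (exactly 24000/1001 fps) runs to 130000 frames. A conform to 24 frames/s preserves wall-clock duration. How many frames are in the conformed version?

Target frames = source frames × (target rate / source rate) = 130000 × (24)/(24000/1001) = 130000 × 1001/1000 = 130130.

130130 frames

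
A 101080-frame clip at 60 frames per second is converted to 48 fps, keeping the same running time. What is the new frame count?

80864 frames

Target frames = source frames × (target rate / source rate) = 101080 × (48)/(60) = 101080 × 4/5 = 80864.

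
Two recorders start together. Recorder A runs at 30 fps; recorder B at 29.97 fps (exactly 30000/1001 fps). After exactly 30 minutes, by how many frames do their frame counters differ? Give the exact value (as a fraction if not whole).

54000/1001 frames

30 min = 1800 s.
A emits 30 × 1800 = 54000 frames; B emits 30000/1001 × 1800 = 54000000/1001.
Difference = 54000/1001 frames (≈ 53.9461); B is behind A.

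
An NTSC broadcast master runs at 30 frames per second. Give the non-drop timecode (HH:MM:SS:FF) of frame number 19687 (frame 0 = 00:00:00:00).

19687 ÷ 30 = 656 full seconds, remainder 7 frames.
656 s = 0 h 10 min 56 s.
Timecode: 00:10:56:07.

00:10:56:07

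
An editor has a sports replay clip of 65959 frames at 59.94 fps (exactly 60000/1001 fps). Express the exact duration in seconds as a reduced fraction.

66024959/60000 seconds

Running time = 65959 ÷ (60000/1001) = 65959 × 1001/60000 = 66024959/60000 s.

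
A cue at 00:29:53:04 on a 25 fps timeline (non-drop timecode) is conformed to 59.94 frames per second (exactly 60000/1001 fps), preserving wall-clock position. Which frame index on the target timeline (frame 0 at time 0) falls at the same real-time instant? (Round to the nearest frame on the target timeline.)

Source frame index: (0×3600 + 29×60 + 53) × 25 + 4 = 44829.
Real time: 44829 / (25) = 44829/25 s.
Target frame: (44829/25) × (60000/1001) = 107589600/1001 ≈ 107482.118 → 107482.

frame 107482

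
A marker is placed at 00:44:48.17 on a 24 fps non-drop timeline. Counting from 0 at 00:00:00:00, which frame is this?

64529

Total seconds to the label: (0 × 3600 + 44 × 60 + 48) = 2688.
Frame index = 2688 × 24 + 17 = 64529.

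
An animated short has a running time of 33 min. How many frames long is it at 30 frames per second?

33 min = 1980 s.
Frames = 1980 × 30 = 59400.

59400 frames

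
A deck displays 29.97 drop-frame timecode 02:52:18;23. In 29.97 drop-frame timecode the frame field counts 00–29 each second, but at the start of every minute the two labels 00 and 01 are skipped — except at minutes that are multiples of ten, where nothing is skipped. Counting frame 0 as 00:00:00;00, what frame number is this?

309853

Complete 10-minute blocks: 17, each 17982 frames → 305694.
Remaining 2 whole minutes in the current block: 1800 + 1 × 1798 = 3598 frames.
Within the current minute: 18 × 30 + 23 − 2 = 561 (labels ;00/;01 skipped at this minute). Total = 305694 + 3598 + 561 = 309853.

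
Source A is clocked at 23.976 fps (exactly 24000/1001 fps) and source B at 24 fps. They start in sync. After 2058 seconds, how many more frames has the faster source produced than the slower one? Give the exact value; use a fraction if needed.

A emits 24000/1001 × 2058 = 7056000/143 frames; B emits 24 × 2058 = 49392.
Difference = 7056/143 frames (≈ 49.3427); B is ahead of A.

7056/143 frames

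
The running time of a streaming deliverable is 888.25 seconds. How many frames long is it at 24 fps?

Frames = 888.25 × 24 = 21318.

21318 frames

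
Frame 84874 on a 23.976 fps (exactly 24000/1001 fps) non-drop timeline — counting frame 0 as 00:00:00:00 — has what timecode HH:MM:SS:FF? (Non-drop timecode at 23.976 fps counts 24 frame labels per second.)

00:58:56:10

84874 ÷ 24 = 3536 full seconds, remainder 10 frames.
3536 s = 0 h 58 min 56 s.
Timecode: 00:58:56:10.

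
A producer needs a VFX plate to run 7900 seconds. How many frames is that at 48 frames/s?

379200 frames

Frames = 7900 × 48 = 379200.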